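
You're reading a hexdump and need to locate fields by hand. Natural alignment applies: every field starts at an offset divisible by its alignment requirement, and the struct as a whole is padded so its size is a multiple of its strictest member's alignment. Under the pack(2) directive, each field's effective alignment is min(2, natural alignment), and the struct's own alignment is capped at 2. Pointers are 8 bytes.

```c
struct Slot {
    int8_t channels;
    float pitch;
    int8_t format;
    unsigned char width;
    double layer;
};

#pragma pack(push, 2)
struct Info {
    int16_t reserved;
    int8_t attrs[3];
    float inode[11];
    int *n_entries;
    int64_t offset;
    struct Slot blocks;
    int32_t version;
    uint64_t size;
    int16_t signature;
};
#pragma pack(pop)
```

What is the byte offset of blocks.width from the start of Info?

75

Slot: @0: channels [1B, align 1] → 1; +3 pad (align 4); @4: pitch [4B, align 4] → 8; @8: format [1B, align 1] → 9; @9: width [1B, align 1] → 10; +6 pad (align 8); @16: layer [8B, align 8] → 24; size 24, align 8
@0: reserved [2B, align 2] → 2
@2: attrs [3B, align 1] → 5
+1 pad (align 2)
@6: inode [44B, align 2] → 50
@50: n_entries [8B, align 2] → 58
@58: offset [8B, align 2] → 66
@66: blocks [24B, align 2] → 90
within Slot: width at 9
66 + 9 = 75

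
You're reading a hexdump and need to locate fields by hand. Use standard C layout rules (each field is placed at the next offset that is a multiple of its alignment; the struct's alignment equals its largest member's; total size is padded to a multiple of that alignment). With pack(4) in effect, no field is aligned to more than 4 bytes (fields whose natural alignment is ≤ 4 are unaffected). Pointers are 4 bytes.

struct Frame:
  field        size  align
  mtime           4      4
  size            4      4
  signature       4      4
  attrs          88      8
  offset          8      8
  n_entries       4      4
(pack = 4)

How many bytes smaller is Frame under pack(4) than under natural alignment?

natural layout:
  mtime at 0 (size 4, align 4) → ends 4
  size at 4 (size 4, align 4) → ends 8
  signature at 8 (size 4, align 4) → ends 12
  pad 4 to align 8 for attrs
  attrs at 16 (size 88, align 8) → ends 104
  offset at 104 (size 8, align 8) → ends 112
  n_entries at 112 (size 4, align 4) → ends 116
  tail pad 4 to reach multiple of 8
  total 120 bytes, alignment 8
packed(4) layout:
  mtime at 0 (size 4, align 4) → ends 4
  size at 4 (size 4, align 4) → ends 8
  signature at 8 (size 4, align 4) → ends 12
  attrs at 12 (size 88, align 4) → ends 100
  offset at 100 (size 8, align 4) → ends 108
  n_entries at 108 (size 4, align 4) → ends 112
  total 112 bytes, alignment 4
120 − 112 = 8

8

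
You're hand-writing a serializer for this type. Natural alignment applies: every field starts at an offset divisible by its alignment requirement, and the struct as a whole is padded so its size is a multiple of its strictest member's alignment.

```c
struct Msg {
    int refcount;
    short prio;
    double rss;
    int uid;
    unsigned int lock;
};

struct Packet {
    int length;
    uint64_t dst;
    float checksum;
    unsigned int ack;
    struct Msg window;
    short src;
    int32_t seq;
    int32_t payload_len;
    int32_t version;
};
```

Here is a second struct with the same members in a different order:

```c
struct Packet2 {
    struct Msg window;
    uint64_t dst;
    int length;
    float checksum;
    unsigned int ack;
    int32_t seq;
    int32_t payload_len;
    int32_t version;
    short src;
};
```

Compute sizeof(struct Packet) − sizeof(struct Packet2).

0

Msg: @0: refcount [4B, align 4] → 4; @4: prio [2B, align 2] → 6; +2 pad (align 8); @8: rss [8B, align 8] → 16; @16: uid [4B, align 4] → 20; @20: lock [4B, align 4] → 24; size 24, align 8
@0: length [4B, align 4] → 4
+4 pad (align 8)
@8: dst [8B, align 8] → 16
@16: checksum [4B, align 4] → 20
@20: ack [4B, align 4] → 24
@24: window [24B, align 8] → 48
@48: src [2B, align 2] → 50
+2 pad (align 4)
@52: seq [4B, align 4] → 56
@56: payload_len [4B, align 4] → 60
@60: version [4B, align 4] → 64
size 64, align 8
— Packet2 —
@0: window [24B, align 8] → 24
@24: dst [8B, align 8] → 32
@32: length [4B, align 4] → 36
@36: checksum [4B, align 4] → 40
@40: ack [4B, align 4] → 44
@44: seq [4B, align 4] → 48
@48: payload_len [4B, align 4] → 52
@52: version [4B, align 4] → 56
@56: src [2B, align 2] → 58
+6 tail pad (align 8)
size 64, align 8
64 − 64 = 0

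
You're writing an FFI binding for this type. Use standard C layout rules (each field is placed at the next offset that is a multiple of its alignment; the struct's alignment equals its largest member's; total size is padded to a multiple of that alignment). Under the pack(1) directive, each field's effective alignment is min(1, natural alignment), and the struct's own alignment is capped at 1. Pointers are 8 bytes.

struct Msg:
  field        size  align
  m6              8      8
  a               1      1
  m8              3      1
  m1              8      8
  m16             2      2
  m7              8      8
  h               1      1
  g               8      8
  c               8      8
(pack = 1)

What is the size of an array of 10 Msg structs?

m6 at 0 (size 8, align 1) → ends 8
a at 8 (size 1, align 1) → ends 9
m8 at 9 (size 3, align 1) → ends 12
m1 at 12 (size 8, align 1) → ends 20
m16 at 20 (size 2, align 1) → ends 22
m7 at 22 (size 8, align 1) → ends 30
h at 30 (size 1, align 1) → ends 31
g at 31 (size 8, align 1) → ends 39
c at 39 (size 8, align 1) → ends 47
total 47 bytes, alignment 1
array of 10: 10 × 47 = 470

470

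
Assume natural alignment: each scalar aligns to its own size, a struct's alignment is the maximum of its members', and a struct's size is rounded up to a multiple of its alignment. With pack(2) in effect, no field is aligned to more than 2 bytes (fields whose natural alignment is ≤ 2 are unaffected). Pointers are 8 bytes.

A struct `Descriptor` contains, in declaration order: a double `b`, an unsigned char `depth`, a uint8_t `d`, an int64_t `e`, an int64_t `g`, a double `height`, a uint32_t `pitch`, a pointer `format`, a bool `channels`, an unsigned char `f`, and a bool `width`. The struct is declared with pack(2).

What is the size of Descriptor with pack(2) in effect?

0..8  b  (8B, 2-aligned)
8..9  depth  (1B, 1-aligned)
9..10  d  (1B, 1-aligned)
10..18  e  (8B, 2-aligned)
18..26  g  (8B, 2-aligned)
26..34  height  (8B, 2-aligned)
34..38  pitch  (4B, 2-aligned)
38..46  format  (8B, 2-aligned)
46..47  channels  (1B, 1-aligned)
47..48  f  (1B, 1-aligned)
48..49  width  (1B, 1-aligned)
49..50  -- tail padding (1B)
sizeof = 50, alignof = 2

50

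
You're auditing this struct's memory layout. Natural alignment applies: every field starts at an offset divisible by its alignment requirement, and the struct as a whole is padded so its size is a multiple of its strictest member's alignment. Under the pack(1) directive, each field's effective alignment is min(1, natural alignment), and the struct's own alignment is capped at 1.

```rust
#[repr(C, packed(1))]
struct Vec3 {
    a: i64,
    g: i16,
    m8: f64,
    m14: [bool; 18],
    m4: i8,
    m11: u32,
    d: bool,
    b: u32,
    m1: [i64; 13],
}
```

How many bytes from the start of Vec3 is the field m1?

46

@0: a [8B, align 1] → 8
@8: g [2B, align 1] → 10
@10: m8 [8B, align 1] → 18
@18: m14 [18B, align 1] → 36
@36: m4 [1B, align 1] → 37
@37: m11 [4B, align 1] → 41
@41: d [1B, align 1] → 42
@42: b [4B, align 1] → 46
@46: m1 [104B, align 1] → 150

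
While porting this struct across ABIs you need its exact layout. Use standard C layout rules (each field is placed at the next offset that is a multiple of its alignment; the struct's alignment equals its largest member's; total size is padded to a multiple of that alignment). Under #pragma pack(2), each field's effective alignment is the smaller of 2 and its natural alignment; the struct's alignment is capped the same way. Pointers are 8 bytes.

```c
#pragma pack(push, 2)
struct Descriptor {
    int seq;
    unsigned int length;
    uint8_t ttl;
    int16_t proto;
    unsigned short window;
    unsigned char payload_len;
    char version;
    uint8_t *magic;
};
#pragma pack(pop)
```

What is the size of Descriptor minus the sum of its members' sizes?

1

0..4  seq  (4B, 2-aligned)
4..8  length  (4B, 2-aligned)
8..9  ttl  (1B, 1-aligned)
9..10  -- padding (1B)
10..12  proto  (2B, 2-aligned)
12..14  window  (2B, 2-aligned)
14..15  payload_len  (1B, 1-aligned)
15..16  version  (1B, 1-aligned)
16..24  magic  (8B, 2-aligned)
sizeof = 24, alignof = 2
data bytes 23, size 24 → padding 1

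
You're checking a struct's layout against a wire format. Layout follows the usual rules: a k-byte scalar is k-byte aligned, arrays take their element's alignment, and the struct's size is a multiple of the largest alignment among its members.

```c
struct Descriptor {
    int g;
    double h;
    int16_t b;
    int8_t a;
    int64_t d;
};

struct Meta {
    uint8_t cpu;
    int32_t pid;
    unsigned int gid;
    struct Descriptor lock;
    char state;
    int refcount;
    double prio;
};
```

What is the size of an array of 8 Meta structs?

512

Descriptor: g at 0 (size 4, align 4) → ends 4; pad 4 to align 8 for h; h at 8 (size 8, align 8) → ends 16; b at 16 (size 2, align 2) → ends 18; a at 18 (size 1, align 1) → ends 19; pad 5 to align 8 for d; d at 24 (size 8, align 8) → ends 32; total 32 bytes, alignment 8
cpu at 0 (size 1, align 1) → ends 1
pad 3 to align 4 for pid
pid at 4 (size 4, align 4) → ends 8
gid at 8 (size 4, align 4) → ends 12
pad 4 to align 8 for lock
lock at 16 (size 32, align 8) → ends 48
state at 48 (size 1, align 1) → ends 49
pad 3 to align 4 for refcount
refcount at 52 (size 4, align 4) → ends 56
prio at 56 (size 8, align 8) → ends 64
total 64 bytes, alignment 8
array of 8: 8 × 64 = 512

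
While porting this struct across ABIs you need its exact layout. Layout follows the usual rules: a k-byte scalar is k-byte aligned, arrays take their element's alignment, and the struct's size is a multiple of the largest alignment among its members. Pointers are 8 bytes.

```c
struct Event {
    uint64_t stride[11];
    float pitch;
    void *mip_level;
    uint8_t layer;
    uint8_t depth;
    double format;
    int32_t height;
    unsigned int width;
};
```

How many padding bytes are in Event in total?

10

0..88  stride  (88B, 8-aligned)
88..92  pitch  (4B, 4-aligned)
92..96  -- padding (4B)
96..104  mip_level  (8B, 8-aligned)
104..105  layer  (1B, 1-aligned)
105..106  depth  (1B, 1-aligned)
106..112  -- padding (6B)
112..120  format  (8B, 8-aligned)
120..124  height  (4B, 4-aligned)
124..128  width  (4B, 4-aligned)
sizeof = 128, alignof = 8
data bytes 118, size 128 → padding 10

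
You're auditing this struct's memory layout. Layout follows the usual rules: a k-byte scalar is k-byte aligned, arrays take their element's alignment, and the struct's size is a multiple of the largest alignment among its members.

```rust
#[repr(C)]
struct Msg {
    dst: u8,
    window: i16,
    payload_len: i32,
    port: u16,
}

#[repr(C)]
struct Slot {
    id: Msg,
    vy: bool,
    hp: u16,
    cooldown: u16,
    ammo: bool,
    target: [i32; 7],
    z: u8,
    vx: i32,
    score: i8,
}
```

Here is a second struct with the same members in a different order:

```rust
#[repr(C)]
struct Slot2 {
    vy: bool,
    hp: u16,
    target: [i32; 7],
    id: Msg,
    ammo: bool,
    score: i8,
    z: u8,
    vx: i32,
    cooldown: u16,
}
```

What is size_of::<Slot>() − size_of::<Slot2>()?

Msg: dst at 0 (size 1, align 1) → ends 1; pad 1 to align 2 for window; window at 2 (size 2, align 2) → ends 4; payload_len at 4 (size 4, align 4) → ends 8; port at 8 (size 2, align 2) → ends 10; tail pad 2 to reach multiple of 4; total 12 bytes, alignment 4
id at 0 (size 12, align 4) → ends 12
vy at 12 (size 1, align 1) → ends 13
pad 1 to align 2 for hp
hp at 14 (size 2, align 2) → ends 16
cooldown at 16 (size 2, align 2) → ends 18
ammo at 18 (size 1, align 1) → ends 19
pad 1 to align 4 for target
target at 20 (size 28, align 4) → ends 48
z at 48 (size 1, align 1) → ends 49
pad 3 to align 4 for vx
vx at 52 (size 4, align 4) → ends 56
score at 56 (size 1, align 1) → ends 57
tail pad 3 to reach multiple of 4
total 60 bytes, alignment 4
— Slot2 —
vy at 0 (size 1, align 1) → ends 1
pad 1 to align 2 for hp
hp at 2 (size 2, align 2) → ends 4
target at 4 (size 28, align 4) → ends 32
id at 32 (size 12, align 4) → ends 44
ammo at 44 (size 1, align 1) → ends 45
score at 45 (size 1, align 1) → ends 46
z at 46 (size 1, align 1) → ends 47
pad 1 to align 4 for vx
vx at 48 (size 4, align 4) → ends 52
cooldown at 52 (size 2, align 2) → ends 54
tail pad 2 to reach multiple of 4
total 56 bytes, alignment 4
60 − 56 = 4

4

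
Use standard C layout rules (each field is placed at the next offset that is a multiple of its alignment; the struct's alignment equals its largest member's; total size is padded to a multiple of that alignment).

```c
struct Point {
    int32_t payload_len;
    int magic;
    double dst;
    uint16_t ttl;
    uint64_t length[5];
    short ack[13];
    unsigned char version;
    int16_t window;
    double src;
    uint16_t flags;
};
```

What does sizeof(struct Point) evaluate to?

payload_len at 0 (size 4, align 4) → ends 4
magic at 4 (size 4, align 4) → ends 8
dst at 8 (size 8, align 8) → ends 16
ttl at 16 (size 2, align 2) → ends 18
pad 6 to align 8 for length
length at 24 (size 40, align 8) → ends 64
ack at 64 (size 26, align 2) → ends 90
version at 90 (size 1, align 1) → ends 91
pad 1 to align 2 for window
window at 92 (size 2, align 2) → ends 94
pad 2 to align 8 for src
src at 96 (size 8, align 8) → ends 104
flags at 104 (size 2, align 2) → ends 106
tail pad 6 to reach multiple of 8
total 112 bytes, alignment 8

112 bytes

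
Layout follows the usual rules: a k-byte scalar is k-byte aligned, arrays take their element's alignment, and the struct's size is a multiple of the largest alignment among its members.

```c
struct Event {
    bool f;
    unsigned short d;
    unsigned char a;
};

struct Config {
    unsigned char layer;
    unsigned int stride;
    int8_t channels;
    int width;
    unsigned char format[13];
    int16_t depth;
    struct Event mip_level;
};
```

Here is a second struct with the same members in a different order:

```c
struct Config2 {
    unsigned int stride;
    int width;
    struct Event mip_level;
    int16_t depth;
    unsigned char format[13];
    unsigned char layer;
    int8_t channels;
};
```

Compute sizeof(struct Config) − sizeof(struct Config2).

Event: @0: f [1B, align 1] → 1; +1 pad (align 2); @2: d [2B, align 2] → 4; @4: a [1B, align 1] → 5; +1 tail pad (align 2); size 6, align 2
@0: layer [1B, align 1] → 1
+3 pad (align 4)
@4: stride [4B, align 4] → 8
@8: channels [1B, align 1] → 9
+3 pad (align 4)
@12: width [4B, align 4] → 16
@16: format [13B, align 1] → 29
+1 pad (align 2)
@30: depth [2B, align 2] → 32
@32: mip_level [6B, align 2] → 38
+2 tail pad (align 4)
size 40, align 4
— Config2 —
@0: stride [4B, align 4] → 4
@4: width [4B, align 4] → 8
@8: mip_level [6B, align 2] → 14
@14: depth [2B, align 2] → 16
@16: format [13B, align 1] → 29
@29: layer [1B, align 1] → 30
@30: channels [1B, align 1] → 31
+1 tail pad (align 4)
size 32, align 4
40 − 32 = 8

8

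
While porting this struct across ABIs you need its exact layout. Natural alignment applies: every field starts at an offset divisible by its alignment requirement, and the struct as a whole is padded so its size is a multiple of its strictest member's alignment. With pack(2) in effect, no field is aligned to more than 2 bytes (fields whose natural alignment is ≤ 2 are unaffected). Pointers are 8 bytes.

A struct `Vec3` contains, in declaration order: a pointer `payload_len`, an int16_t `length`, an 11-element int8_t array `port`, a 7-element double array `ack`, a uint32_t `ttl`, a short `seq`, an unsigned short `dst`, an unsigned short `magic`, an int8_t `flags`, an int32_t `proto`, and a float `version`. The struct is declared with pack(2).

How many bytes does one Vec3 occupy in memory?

0..8  payload_len  (8B, 2-aligned)
8..10  length  (2B, 2-aligned)
10..21  port  (11B, 1-aligned)
21..22  -- padding (1B)
22..78  ack  (56B, 2-aligned)
78..82  ttl  (4B, 2-aligned)
82..84  seq  (2B, 2-aligned)
84..86  dst  (2B, 2-aligned)
86..88  magic  (2B, 2-aligned)
88..89  flags  (1B, 1-aligned)
89..90  -- padding (1B)
90..94  proto  (4B, 2-aligned)
94..98  version  (4B, 2-aligned)
sizeof = 98, alignof = 2

98 bytes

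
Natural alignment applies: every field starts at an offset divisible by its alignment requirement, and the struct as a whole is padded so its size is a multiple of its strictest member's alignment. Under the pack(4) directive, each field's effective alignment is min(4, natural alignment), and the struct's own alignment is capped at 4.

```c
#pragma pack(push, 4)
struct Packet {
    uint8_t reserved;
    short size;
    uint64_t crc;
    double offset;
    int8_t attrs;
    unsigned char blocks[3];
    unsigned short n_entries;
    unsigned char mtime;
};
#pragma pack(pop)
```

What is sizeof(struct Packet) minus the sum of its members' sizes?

2

0..1  reserved  (1B, 1-aligned)
1..2  -- padding (1B)
2..4  size  (2B, 2-aligned)
4..12  crc  (8B, 4-aligned)
12..20  offset  (8B, 4-aligned)
20..21  attrs  (1B, 1-aligned)
21..24  blocks  (3B, 1-aligned)
24..26  n_entries  (2B, 2-aligned)
26..27  mtime  (1B, 1-aligned)
27..28  -- tail padding (1B)
sizeof = 28, alignof = 4
data bytes 26, size 28 → padding 2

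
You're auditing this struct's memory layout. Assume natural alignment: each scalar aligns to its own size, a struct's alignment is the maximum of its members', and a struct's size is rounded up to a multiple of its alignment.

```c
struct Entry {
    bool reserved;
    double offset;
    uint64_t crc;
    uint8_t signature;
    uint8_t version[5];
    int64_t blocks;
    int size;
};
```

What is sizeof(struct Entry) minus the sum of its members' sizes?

0..1  reserved  (1B, 1-aligned)
1..8  -- padding (7B)
8..16  offset  (8B, 8-aligned)
16..24  crc  (8B, 8-aligned)
24..25  signature  (1B, 1-aligned)
25..30  version  (5B, 1-aligned)
30..32  -- padding (2B)
32..40  blocks  (8B, 8-aligned)
40..44  size  (4B, 4-aligned)
44..48  -- tail padding (4B)
sizeof = 48, alignof = 8
data bytes 35, size 48 → padding 13

13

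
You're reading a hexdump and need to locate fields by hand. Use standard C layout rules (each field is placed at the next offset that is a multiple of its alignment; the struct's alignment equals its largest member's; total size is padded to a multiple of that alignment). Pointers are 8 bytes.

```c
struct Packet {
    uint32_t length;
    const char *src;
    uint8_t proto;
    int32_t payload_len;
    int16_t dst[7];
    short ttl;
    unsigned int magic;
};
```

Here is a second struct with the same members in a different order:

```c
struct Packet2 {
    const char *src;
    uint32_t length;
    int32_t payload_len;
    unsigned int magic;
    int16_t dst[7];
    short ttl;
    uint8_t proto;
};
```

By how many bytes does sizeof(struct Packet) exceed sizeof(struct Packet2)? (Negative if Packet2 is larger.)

8

length at 0 (size 4, align 4) → ends 4
pad 4 to align 8 for src
src at 8 (size 8, align 8) → ends 16
proto at 16 (size 1, align 1) → ends 17
pad 3 to align 4 for payload_len
payload_len at 20 (size 4, align 4) → ends 24
dst at 24 (size 14, align 2) → ends 38
ttl at 38 (size 2, align 2) → ends 40
magic at 40 (size 4, align 4) → ends 44
tail pad 4 to reach multiple of 8
total 48 bytes, alignment 8
— Packet2 —
src at 0 (size 8, align 8) → ends 8
length at 8 (size 4, align 4) → ends 12
payload_len at 12 (size 4, align 4) → ends 16
magic at 16 (size 4, align 4) → ends 20
dst at 20 (size 14, align 2) → ends 34
ttl at 34 (size 2, align 2) → ends 36
proto at 36 (size 1, align 1) → ends 37
tail pad 3 to reach multiple of 8
total 40 bytes, alignment 8
48 − 40 = 8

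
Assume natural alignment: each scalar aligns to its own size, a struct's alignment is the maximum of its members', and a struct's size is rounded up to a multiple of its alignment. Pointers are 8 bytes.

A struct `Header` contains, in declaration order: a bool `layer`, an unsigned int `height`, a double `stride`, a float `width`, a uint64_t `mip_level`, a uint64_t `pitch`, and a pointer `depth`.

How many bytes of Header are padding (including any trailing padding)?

7

0..1  layer  (1B, 1-aligned)
1..4  -- padding (3B)
4..8  height  (4B, 4-aligned)
8..16  stride  (8B, 8-aligned)
16..20  width  (4B, 4-aligned)
20..24  -- padding (4B)
24..32  mip_level  (8B, 8-aligned)
32..40  pitch  (8B, 8-aligned)
40..48  depth  (8B, 8-aligned)
sizeof = 48, alignof = 8
data bytes 41, size 48 → padding 7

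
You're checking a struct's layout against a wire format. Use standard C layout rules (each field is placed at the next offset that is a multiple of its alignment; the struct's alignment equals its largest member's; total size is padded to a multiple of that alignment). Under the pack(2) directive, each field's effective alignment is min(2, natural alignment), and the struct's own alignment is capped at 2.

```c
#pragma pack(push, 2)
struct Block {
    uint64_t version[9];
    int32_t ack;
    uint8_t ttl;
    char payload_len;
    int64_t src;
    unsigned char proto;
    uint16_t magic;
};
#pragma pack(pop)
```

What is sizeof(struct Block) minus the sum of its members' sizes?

@0: version [72B, align 2] → 72
@72: ack [4B, align 2] → 76
@76: ttl [1B, align 1] → 77
@77: payload_len [1B, align 1] → 78
@78: src [8B, align 2] → 86
@86: proto [1B, align 1] → 87
+1 pad (align 2)
@88: magic [2B, align 2] → 90
size 90, align 2
data bytes 89, size 90 → padding 1

1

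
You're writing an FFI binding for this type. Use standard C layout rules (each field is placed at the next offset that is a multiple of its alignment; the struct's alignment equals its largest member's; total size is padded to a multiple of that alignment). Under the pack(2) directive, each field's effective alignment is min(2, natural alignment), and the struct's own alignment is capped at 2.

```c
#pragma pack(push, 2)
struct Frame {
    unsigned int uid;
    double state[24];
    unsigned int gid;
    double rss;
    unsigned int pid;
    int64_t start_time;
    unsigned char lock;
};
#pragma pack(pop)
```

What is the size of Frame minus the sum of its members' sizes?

1

uid at 0 (size 4, align 2) → ends 4
state at 4 (size 192, align 2) → ends 196
gid at 196 (size 4, align 2) → ends 200
rss at 200 (size 8, align 2) → ends 208
pid at 208 (size 4, align 2) → ends 212
start_time at 212 (size 8, align 2) → ends 220
lock at 220 (size 1, align 1) → ends 221
tail pad 1 to reach multiple of 2
total 222 bytes, alignment 2
data bytes 221, size 222 → padding 1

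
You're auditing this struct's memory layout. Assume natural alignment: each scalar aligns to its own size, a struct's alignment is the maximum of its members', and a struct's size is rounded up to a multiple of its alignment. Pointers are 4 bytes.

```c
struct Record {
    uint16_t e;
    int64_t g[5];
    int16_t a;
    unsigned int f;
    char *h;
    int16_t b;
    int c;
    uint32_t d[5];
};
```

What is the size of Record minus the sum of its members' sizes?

10

@0: e [2B, align 2] → 2
+6 pad (align 8)
@8: g [40B, align 8] → 48
@48: a [2B, align 2] → 50
+2 pad (align 4)
@52: f [4B, align 4] → 56
@56: h [4B, align 4] → 60
@60: b [2B, align 2] → 62
+2 pad (align 4)
@64: c [4B, align 4] → 68
@68: d [20B, align 4] → 88
size 88, align 8
data bytes 78, size 88 → padding 10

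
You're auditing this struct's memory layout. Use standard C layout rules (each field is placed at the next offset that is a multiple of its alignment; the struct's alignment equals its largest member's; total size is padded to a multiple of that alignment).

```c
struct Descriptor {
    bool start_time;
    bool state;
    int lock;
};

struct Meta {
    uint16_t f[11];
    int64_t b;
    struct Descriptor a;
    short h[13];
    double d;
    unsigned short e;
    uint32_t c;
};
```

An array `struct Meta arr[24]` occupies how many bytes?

Descriptor: @0: start_time [1B, align 1] → 1; @1: state [1B, align 1] → 2; +2 pad (align 4); @4: lock [4B, align 4] → 8; size 8, align 4
@0: f [22B, align 2] → 22
+2 pad (align 8)
@24: b [8B, align 8] → 32
@32: a [8B, align 4] → 40
@40: h [26B, align 2] → 66
+6 pad (align 8)
@72: d [8B, align 8] → 80
@80: e [2B, align 2] → 82
+2 pad (align 4)
@84: c [4B, align 4] → 88
size 88, align 8
array of 24: 24 × 88 = 2112

2112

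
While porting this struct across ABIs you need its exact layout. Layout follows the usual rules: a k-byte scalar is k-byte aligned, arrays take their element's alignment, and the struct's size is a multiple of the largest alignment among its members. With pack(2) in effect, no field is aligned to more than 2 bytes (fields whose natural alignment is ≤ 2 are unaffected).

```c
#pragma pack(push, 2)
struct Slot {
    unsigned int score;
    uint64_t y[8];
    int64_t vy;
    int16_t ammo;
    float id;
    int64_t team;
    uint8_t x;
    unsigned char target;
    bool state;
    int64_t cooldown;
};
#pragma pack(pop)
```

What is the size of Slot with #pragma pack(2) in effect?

102

score at 0 (size 4, align 2) → ends 4
y at 4 (size 64, align 2) → ends 68
vy at 68 (size 8, align 2) → ends 76
ammo at 76 (size 2, align 2) → ends 78
id at 78 (size 4, align 2) → ends 82
team at 82 (size 8, align 2) → ends 90
x at 90 (size 1, align 1) → ends 91
target at 91 (size 1, align 1) → ends 92
state at 92 (size 1, align 1) → ends 93
pad 1 to align 2 for cooldown
cooldown at 94 (size 8, align 2) → ends 102
total 102 bytes, alignment 2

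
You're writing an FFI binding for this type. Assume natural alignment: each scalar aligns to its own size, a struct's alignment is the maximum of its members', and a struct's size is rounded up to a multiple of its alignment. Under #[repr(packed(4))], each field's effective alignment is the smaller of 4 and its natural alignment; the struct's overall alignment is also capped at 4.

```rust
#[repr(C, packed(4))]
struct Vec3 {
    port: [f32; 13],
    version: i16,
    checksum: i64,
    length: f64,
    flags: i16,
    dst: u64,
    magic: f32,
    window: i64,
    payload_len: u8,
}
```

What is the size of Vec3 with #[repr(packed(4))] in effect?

100

@0: port [52B, align 4] → 52
@52: version [2B, align 2] → 54
+2 pad (align 4)
@56: checksum [8B, align 4] → 64
@64: length [8B, align 4] → 72
@72: flags [2B, align 2] → 74
+2 pad (align 4)
@76: dst [8B, align 4] → 84
@84: magic [4B, align 4] → 88
@88: window [8B, align 4] → 96
@96: payload_len [1B, align 1] → 97
+3 tail pad (align 4)
size 100, align 4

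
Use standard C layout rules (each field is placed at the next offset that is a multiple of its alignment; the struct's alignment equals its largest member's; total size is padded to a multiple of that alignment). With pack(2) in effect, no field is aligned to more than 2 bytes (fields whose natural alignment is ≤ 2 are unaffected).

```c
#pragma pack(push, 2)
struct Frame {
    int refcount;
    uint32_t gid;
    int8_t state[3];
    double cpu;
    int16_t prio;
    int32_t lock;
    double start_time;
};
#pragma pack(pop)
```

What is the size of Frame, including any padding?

refcount at 0 (size 4, align 2) → ends 4
gid at 4 (size 4, align 2) → ends 8
state at 8 (size 3, align 1) → ends 11
pad 1 to align 2 for cpu
cpu at 12 (size 8, align 2) → ends 20
prio at 20 (size 2, align 2) → ends 22
lock at 22 (size 4, align 2) → ends 26
start_time at 26 (size 8, align 2) → ends 34
total 34 bytes, alignment 2

34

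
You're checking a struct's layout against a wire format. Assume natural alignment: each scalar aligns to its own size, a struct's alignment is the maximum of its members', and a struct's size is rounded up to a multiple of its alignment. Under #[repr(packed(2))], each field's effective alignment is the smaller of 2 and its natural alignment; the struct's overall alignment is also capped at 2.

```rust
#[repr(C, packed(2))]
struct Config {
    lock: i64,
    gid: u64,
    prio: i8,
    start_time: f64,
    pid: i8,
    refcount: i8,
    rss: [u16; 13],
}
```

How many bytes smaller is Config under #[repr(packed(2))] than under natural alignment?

10

natural layout:
  0..8  lock  (8B, 8-aligned)
  8..16  gid  (8B, 8-aligned)
  16..17  prio  (1B, 1-aligned)
  17..24  -- padding (7B)
  24..32  start_time  (8B, 8-aligned)
  32..33  pid  (1B, 1-aligned)
  33..34  refcount  (1B, 1-aligned)
  34..60  rss  (26B, 2-aligned)
  60..64  -- tail padding (4B)
  sizeof = 64, alignof = 8
packed(2) layout:
  0..8  lock  (8B, 2-aligned)
  8..16  gid  (8B, 2-aligned)
  16..17  prio  (1B, 1-aligned)
  17..18  -- padding (1B)
  18..26  start_time  (8B, 2-aligned)
  26..27  pid  (1B, 1-aligned)
  27..28  refcount  (1B, 1-aligned)
  28..54  rss  (26B, 2-aligned)
  sizeof = 54, alignof = 2
64 − 54 = 10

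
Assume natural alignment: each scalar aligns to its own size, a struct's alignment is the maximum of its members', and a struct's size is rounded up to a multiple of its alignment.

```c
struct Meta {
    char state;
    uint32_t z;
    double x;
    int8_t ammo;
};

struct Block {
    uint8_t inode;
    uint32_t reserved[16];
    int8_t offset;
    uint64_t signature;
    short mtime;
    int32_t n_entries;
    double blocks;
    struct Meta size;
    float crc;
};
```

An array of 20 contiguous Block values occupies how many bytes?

2560

Meta: @0: state [1B, align 1] → 1; +3 pad (align 4); @4: z [4B, align 4] → 8; @8: x [8B, align 8] → 16; @16: ammo [1B, align 1] → 17; +7 tail pad (align 8); size 24, align 8
@0: inode [1B, align 1] → 1
+3 pad (align 4)
@4: reserved [64B, align 4] → 68
@68: offset [1B, align 1] → 69
+3 pad (align 8)
@72: signature [8B, align 8] → 80
@80: mtime [2B, align 2] → 82
+2 pad (align 4)
@84: n_entries [4B, align 4] → 88
@88: blocks [8B, align 8] → 96
@96: size [24B, align 8] → 120
@120: crc [4B, align 4] → 124
+4 tail pad (align 8)
size 128, align 8
array of 20: 20 × 128 = 2560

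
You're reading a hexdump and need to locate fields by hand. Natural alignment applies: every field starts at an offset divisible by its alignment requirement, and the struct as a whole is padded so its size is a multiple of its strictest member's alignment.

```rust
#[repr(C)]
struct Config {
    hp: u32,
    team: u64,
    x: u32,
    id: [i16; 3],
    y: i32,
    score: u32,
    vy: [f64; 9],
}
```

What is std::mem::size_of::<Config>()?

112 bytes

0..4  hp  (4B, 4-aligned)
4..8  -- padding (4B)
8..16  team  (8B, 8-aligned)
16..20  x  (4B, 4-aligned)
20..26  id  (6B, 2-aligned)
26..28  -- padding (2B)
28..32  y  (4B, 4-aligned)
32..36  score  (4B, 4-aligned)
36..40  -- padding (4B)
40..112  vy  (72B, 8-aligned)
sizeof = 112, alignof = 8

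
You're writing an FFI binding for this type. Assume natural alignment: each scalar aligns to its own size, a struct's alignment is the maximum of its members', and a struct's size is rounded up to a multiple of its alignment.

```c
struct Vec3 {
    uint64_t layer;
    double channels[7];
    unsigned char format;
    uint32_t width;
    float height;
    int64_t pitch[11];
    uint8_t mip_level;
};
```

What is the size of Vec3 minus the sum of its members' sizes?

14

@0: layer [8B, align 8] → 8
@8: channels [56B, align 8] → 64
@64: format [1B, align 1] → 65
+3 pad (align 4)
@68: width [4B, align 4] → 72
@72: height [4B, align 4] → 76
+4 pad (align 8)
@80: pitch [88B, align 8] → 168
@168: mip_level [1B, align 1] → 169
+7 tail pad (align 8)
size 176, align 8
data bytes 162, size 176 → padding 14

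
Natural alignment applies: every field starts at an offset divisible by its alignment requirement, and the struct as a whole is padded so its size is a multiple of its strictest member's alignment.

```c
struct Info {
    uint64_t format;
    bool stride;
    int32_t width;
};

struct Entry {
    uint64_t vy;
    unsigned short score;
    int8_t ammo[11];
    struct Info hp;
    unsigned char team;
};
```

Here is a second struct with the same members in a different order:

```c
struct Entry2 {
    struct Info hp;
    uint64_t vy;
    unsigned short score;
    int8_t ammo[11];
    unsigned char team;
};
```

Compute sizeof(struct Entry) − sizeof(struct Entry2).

Info: format at 0 (size 8, align 8) → ends 8; stride at 8 (size 1, align 1) → ends 9; pad 3 to align 4 for width; width at 12 (size 4, align 4) → ends 16; total 16 bytes, alignment 8
vy at 0 (size 8, align 8) → ends 8
score at 8 (size 2, align 2) → ends 10
ammo at 10 (size 11, align 1) → ends 21
pad 3 to align 8 for hp
hp at 24 (size 16, align 8) → ends 40
team at 40 (size 1, align 1) → ends 41
tail pad 7 to reach multiple of 8
total 48 bytes, alignment 8
— Entry2 —
hp at 0 (size 16, align 8) → ends 16
vy at 16 (size 8, align 8) → ends 24
score at 24 (size 2, align 2) → ends 26
ammo at 26 (size 11, align 1) → ends 37
team at 37 (size 1, align 1) → ends 38
tail pad 2 to reach multiple of 8
total 40 bytes, alignment 8
48 − 40 = 8

8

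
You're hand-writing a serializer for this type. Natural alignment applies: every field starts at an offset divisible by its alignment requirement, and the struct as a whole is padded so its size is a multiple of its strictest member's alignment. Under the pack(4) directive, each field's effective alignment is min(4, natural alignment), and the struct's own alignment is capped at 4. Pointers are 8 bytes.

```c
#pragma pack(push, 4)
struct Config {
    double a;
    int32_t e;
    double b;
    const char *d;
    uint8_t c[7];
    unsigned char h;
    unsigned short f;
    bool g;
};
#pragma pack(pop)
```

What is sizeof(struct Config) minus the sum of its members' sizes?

1

a at 0 (size 8, align 4) → ends 8
e at 8 (size 4, align 4) → ends 12
b at 12 (size 8, align 4) → ends 20
d at 20 (size 8, align 4) → ends 28
c at 28 (size 7, align 1) → ends 35
h at 35 (size 1, align 1) → ends 36
f at 36 (size 2, align 2) → ends 38
g at 38 (size 1, align 1) → ends 39
tail pad 1 to reach multiple of 4
total 40 bytes, alignment 4
data bytes 39, size 40 → padding 1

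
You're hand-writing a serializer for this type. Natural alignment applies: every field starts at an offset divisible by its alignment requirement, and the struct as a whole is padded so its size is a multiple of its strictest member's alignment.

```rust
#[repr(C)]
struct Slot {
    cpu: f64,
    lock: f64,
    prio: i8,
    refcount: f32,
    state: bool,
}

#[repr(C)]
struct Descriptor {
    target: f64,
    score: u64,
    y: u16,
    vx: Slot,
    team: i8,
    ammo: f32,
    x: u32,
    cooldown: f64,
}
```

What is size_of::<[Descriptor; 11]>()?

880

Slot: 0..8  cpu  (8B, 8-aligned); 8..16  lock  (8B, 8-aligned); 16..17  prio  (1B, 1-aligned); 17..20  -- padding (3B); 20..24  refcount  (4B, 4-aligned); 24..25  state  (1B, 1-aligned); 25..32  -- tail padding (7B); sizeof = 32, alignof = 8
0..8  target  (8B, 8-aligned)
8..16  score  (8B, 8-aligned)
16..18  y  (2B, 2-aligned)
18..24  -- padding (6B)
24..56  vx  (32B, 8-aligned)
56..57  team  (1B, 1-aligned)
57..60  -- padding (3B)
60..64  ammo  (4B, 4-aligned)
64..68  x  (4B, 4-aligned)
68..72  -- padding (4B)
72..80  cooldown  (8B, 8-aligned)
sizeof = 80, alignof = 8
array of 11: 11 × 80 = 880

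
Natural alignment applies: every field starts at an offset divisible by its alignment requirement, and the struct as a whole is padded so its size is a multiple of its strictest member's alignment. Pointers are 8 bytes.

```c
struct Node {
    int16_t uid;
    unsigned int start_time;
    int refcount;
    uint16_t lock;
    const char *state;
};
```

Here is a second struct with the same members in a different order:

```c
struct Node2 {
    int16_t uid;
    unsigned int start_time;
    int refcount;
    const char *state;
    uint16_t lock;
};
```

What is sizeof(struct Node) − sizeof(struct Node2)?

-8

@0: uid [2B, align 2] → 2
+2 pad (align 4)
@4: start_time [4B, align 4] → 8
@8: refcount [4B, align 4] → 12
@12: lock [2B, align 2] → 14
+2 pad (align 8)
@16: state [8B, align 8] → 24
size 24, align 8
— Node2 —
@0: uid [2B, align 2] → 2
+2 pad (align 4)
@4: start_time [4B, align 4] → 8
@8: refcount [4B, align 4] → 12
+4 pad (align 8)
@16: state [8B, align 8] → 24
@24: lock [2B, align 2] → 26
+6 tail pad (align 8)
size 32, align 8
24 − 32 = -8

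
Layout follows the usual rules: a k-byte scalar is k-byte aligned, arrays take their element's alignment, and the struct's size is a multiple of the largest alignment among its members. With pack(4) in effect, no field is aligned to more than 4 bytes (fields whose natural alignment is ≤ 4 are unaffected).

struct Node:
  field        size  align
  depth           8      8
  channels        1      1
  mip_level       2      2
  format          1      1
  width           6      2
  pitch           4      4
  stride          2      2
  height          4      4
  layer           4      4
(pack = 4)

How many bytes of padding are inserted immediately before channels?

@0: depth [8B, align 4] → 8
@8: channels [1B, align 1] → 9

0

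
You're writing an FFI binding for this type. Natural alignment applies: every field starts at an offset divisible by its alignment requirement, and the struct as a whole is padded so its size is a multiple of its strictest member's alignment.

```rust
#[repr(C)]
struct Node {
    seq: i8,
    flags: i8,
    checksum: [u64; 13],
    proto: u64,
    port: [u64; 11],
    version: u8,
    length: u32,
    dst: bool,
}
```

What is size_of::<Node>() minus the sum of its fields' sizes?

@0: seq [1B, align 1] → 1
@1: flags [1B, align 1] → 2
+6 pad (align 8)
@8: checksum [104B, align 8] → 112
@112: proto [8B, align 8] → 120
@120: port [88B, align 8] → 208
@208: version [1B, align 1] → 209
+3 pad (align 4)
@212: length [4B, align 4] → 216
@216: dst [1B, align 1] → 217
+7 tail pad (align 8)
size 224, align 8
data bytes 208, size 224 → padding 16

16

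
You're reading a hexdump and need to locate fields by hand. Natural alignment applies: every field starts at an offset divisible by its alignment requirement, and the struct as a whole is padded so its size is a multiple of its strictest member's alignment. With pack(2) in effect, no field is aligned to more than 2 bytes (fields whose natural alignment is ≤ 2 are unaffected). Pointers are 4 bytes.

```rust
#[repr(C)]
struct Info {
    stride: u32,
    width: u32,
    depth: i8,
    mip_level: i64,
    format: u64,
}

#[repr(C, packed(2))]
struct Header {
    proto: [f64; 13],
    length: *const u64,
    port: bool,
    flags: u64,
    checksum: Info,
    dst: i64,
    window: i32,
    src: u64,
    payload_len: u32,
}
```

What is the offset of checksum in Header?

118

Info: stride at 0 (size 4, align 4) → ends 4; width at 4 (size 4, align 4) → ends 8; depth at 8 (size 1, align 1) → ends 9; pad 7 to align 8 for mip_level; mip_level at 16 (size 8, align 8) → ends 24; format at 24 (size 8, align 8) → ends 32; total 32 bytes, alignment 8
proto at 0 (size 104, align 2) → ends 104
length at 104 (size 4, align 2) → ends 108
port at 108 (size 1, align 1) → ends 109
pad 1 to align 2 for flags
flags at 110 (size 8, align 2) → ends 118
checksum at 118 (size 32, align 2) → ends 150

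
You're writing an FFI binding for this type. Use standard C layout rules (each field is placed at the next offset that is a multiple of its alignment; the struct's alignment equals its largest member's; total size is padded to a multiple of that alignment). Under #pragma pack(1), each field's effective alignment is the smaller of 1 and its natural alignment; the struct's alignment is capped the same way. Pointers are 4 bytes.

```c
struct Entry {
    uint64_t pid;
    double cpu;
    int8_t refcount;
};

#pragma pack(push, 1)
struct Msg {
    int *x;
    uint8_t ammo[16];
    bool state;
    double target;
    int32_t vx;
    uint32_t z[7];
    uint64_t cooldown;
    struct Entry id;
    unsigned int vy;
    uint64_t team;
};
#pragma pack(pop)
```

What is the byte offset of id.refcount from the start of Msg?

85

Entry: 0..8  pid  (8B, 8-aligned); 8..16  cpu  (8B, 8-aligned); 16..17  refcount  (1B, 1-aligned); 17..24  -- tail padding (7B); sizeof = 24, alignof = 8
0..4  x  (4B, 1-aligned)
4..20  ammo  (16B, 1-aligned)
20..21  state  (1B, 1-aligned)
21..29  target  (8B, 1-aligned)
29..33  vx  (4B, 1-aligned)
33..61  z  (28B, 1-aligned)
61..69  cooldown  (8B, 1-aligned)
69..93  id  (24B, 1-aligned)
within Entry: refcount at 16
69 + 16 = 85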